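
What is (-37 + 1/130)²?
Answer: 23126481/16900 ≈ 1368.4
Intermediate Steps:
(-37 + 1/130)² = (-4809/130)² = 23126481/16900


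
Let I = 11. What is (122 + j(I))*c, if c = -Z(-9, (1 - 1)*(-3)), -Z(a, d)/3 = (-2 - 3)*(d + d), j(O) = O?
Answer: 0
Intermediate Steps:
Z(a, d) = 30*d (Z(a, d) = -3*(-2 - 3)*(d + d) = -(-15)*2*d = -(-30)*d = 30*d)
c = 0 (c = -30*(1 - 1)*(-3) = -30*0*(-3) = -30*0 = -1*0 = 0)
(122 + j(I))*c = (122 + 11)*0 = 133*0 = 0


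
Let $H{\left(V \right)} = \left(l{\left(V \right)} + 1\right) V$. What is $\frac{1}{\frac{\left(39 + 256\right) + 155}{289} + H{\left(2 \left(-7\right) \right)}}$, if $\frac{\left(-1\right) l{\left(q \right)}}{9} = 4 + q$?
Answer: $- \frac{289}{367736} \approx -0.00078589$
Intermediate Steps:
$l{\left(q \right)} = -36 - 9 q$ ($l{\left(q \right)} = - 9 \left(4 + q\right) = -36 - 9 q$)
$H{\left(V \right)} = V \left(-35 - 9 V\right)$ ($H{\left(V \right)} = \left(\left(-36 - 9 V\right) + 1\right) V = \left(-35 - 9 V\right) V = V \left(-35 - 9 V\right)$)
$\frac{1}{\frac{\left(39 + 256\right) + 155}{289} + H{\left(2 \left(-7\right) \right)}} = \frac{1}{\frac{\left(39 + 256\right) + 155}{289} - 2 \left(-7\right) \left(35 + 9 \cdot 2 \left(-7\right)\right)} = \frac{1}{\left(295 + 155\right) \frac{1}{289} - - 14 \left(35 + 9 \left(-14\right)\right)} = \frac{1}{450 \cdot \frac{1}{289} - - 14 \left(35 - 126\right)} = \frac{1}{\frac{450}{289} - \left(-14\right) \left(-91\right)} = \frac{1}{\frac{450}{289} - 1274} = \frac{1}{- \frac{367736}{289}} = - \frac{289}{367736}$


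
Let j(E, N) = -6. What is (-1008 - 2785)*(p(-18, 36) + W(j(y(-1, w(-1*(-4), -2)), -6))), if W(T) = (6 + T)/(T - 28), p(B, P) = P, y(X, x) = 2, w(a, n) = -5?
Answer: -136548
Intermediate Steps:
W(T) = (6 + T)/(-28 + T)
(-1008 - 2785)*(p(-18, 36) + W(j(y(-1, w(-1*(-4), -2)), -6))) = (-1008 - 2785)*(36 + (6 - 6)/(-28 - 6)) = -3793*(36 + 0/(-34)) = -3793*(36 - 1/34*0) = -3793*(36 + 0) = -3793*36 = -136548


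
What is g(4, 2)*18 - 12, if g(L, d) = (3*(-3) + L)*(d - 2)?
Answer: -12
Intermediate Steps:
g(L, d) = (-9 + L)*(-2 + d)
g(4, 2)*18 - 12 = (18 - 9*2 - 2*4 + 4*2)*18 - 12 = (18 - 18 - 8 + 8)*18 - 12 = 0*18 - 12 = 0 - 12 = -12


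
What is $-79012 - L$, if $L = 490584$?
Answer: $-569596$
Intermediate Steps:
$-79012 - L = -79012 - 490584 = -569596$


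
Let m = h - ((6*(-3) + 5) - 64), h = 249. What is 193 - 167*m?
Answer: -54249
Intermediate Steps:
m = 326 (m = 249 - ((6*(-3) + 5) - 64) = 249 - ((-18 + 5) - 64) = 249 - (-13 - 64) = 249 - 1*(-77) = 249 + 77 = 326)
193 - 167*m = 193 - 167*326 = 193 - 54442 = -54249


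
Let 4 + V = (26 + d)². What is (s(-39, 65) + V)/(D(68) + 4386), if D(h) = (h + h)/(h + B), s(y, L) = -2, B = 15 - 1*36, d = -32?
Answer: 705/103139 ≈ 0.0068354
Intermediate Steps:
B = -21 (B = 15 - 36 = -21)
V = 32 (V = -4 + (26 - 32)² = -4 + (-6)² = -4 + 36 = 32)
D(h) = 2*h/(-21 + h) (D(h) = (h + h)/(h - 21) = (2*h)/(-21 + h) = 2*h/(-21 + h))
(s(-39, 65) + V)/(D(68) + 4386) = (-2 + 32)/(2*68/(-21 + 68) + 4386) = 30/(2*68/47 + 4386) = 30/(2*68*(1/47) + 4386) = 30/(136/47 + 4386) = 30/(206278/47) = 30*(47/206278) = 705/103139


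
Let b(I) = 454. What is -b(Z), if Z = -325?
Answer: -454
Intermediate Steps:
-b(Z) = -1*454 = -454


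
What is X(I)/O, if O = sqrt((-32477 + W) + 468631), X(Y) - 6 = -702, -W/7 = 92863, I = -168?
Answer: 696*I*sqrt(213887)/213887 ≈ 1.5049*I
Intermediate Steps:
W = -650041 (W = -7*92863 = -650041)
X(Y) = -696 (X(Y) = 6 - 702 = -696)
O = I*sqrt(213887) (O = sqrt((-32477 - 650041) + 468631) = sqrt(-682518 + 468631) = sqrt(-213887) = I*sqrt(213887) ≈ 462.48*I)
X(I)/O = -696*(-I*sqrt(213887)/213887) = -(-696)*I*sqrt(213887)/213887 = 696*I*sqrt(213887)/213887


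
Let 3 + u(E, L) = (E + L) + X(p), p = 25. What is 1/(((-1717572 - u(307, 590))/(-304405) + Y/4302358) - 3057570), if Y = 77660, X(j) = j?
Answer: -28470854065/87051468019965657 ≈ -3.2706e-7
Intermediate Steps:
u(E, L) = 22 + E + L (u(E, L) = -3 + ((E + L) + 25) = -3 + (25 + E + L) = 22 + E + L)
1/(((-1717572 - u(307, 590))/(-304405) + Y/4302358) - 3057570) = 1/(((-1717572 - (22 + 307 + 590))/(-304405) + 77660/4302358) - 3057570) = 1/(((-1717572 - 1*919)*(-1/304405) + 77660*(1/4302358)) - 3057570) = 1/(((-1717572 - 919)*(-1/304405) + 38830/2151179) - 3057570) = 1/((-1718491*(-1/304405) + 38830/2151179) - 3057570) = 1/((74717/13235 + 38830/2151179) - 3057570) = 1/(161243556393/28470854065 - 3057570) = 1/(-87051468019965657/28470854065) = -28470854065/87051468019965657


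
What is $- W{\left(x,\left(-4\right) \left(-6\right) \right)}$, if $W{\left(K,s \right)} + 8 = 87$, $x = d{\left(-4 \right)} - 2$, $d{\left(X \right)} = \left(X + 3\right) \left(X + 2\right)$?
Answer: $-79$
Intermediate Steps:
$d{\left(X \right)} = \left(2 + X\right) \left(3 + X\right)$ ($d{\left(X \right)} = \left(3 + X\right) \left(2 + X\right) = \left(2 + X\right) \left(3 + X\right)$)
$x = 0$ ($x = \left(6 + \left(-4\right)^{2} + 5 \left(-4\right)\right) - 2 = \left(6 + 16 - 20\right) - 2 = 2 - 2 = 0$)
$W{\left(K,s \right)} = 79$ ($W{\left(K,s \right)} = -8 + 87 = 79$)
$- W{\left(x,\left(-4\right) \left(-6\right) \right)} = \left(-1\right) 79 = -79$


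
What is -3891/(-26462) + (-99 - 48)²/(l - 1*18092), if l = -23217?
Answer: -4070139/10822958 ≈ -0.37607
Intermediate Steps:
-3891/(-26462) + (-99 - 48)²/(l - 1*18092) = -3891/(-26462) + (-99 - 48)²/(-23217 - 1*18092) = -3891*(-1/26462) + (-147)²/(-23217 - 18092) = 3891/26462 + 21609/(-41309) = 3891/26462 + 21609*(-1/41309) = 3891/26462 - 21609/41309 = -4070139/10822958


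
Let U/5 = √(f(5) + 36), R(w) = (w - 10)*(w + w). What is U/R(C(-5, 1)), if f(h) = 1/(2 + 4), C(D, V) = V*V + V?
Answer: -5*√1302/192 ≈ -0.93967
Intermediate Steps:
C(D, V) = V + V² (C(D, V) = V² + V = V + V²)
R(w) = 2*w*(-10 + w) (R(w) = (-10 + w)*(2*w) = 2*w*(-10 + w))
f(h) = ⅙ (f(h) = 1/6 = ⅙)
U = 5*√1302/6 (U = 5*√(⅙ + 36) = 5*√(217/6) = 5*(√1302/6) = 5*√1302/6 ≈ 30.069)
U/R(C(-5, 1)) = (5*√1302/6)/((2*(1*(1 + 1))*(-10 + 1*(1 + 1)))) = (5*√1302/6)/((2*(1*2)*(-10 + 1*2))) = (5*√1302/6)/((2*2*(-10 + 2))) = (5*√1302/6)/((2*2*(-8))) = (5*√1302/6)/(-32) = (5*√1302/6)*(-1/32) = -5*√1302/192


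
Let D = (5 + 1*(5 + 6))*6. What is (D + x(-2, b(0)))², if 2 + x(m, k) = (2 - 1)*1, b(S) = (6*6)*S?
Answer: 9025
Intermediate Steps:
b(S) = 36*S
x(m, k) = -1 (x(m, k) = -2 + (2 - 1)*1 = -2 + 1*1 = -2 + 1 = -1)
D = 96 (D = (5 + 1*11)*6 = (5 + 11)*6 = 16*6 = 96)
(D + x(-2, b(0)))² = (96 - 1)² = 95² = 9025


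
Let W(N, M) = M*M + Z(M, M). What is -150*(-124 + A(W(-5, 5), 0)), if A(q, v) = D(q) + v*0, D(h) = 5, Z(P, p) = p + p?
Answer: 17850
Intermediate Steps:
Z(P, p) = 2*p
W(N, M) = M² + 2*M (W(N, M) = M*M + 2*M = M² + 2*M)
A(q, v) = 5 (A(q, v) = 5 + v*0 = 5 + 0 = 5)
-150*(-124 + A(W(-5, 5), 0)) = -150*(-124 + 5) = -150*(-119) = 17850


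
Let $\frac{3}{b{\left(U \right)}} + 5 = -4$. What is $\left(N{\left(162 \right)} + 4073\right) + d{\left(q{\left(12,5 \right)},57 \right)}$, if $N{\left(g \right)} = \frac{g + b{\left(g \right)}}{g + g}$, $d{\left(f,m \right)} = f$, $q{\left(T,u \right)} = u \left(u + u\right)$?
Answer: $\frac{4008041}{972} \approx 4123.5$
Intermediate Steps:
$q{\left(T,u \right)} = 2 u^{2}$ ($q{\left(T,u \right)} = u 2 u = 2 u^{2}$)
$b{\left(U \right)} = - \frac{1}{3}$ ($b{\left(U \right)} = \frac{3}{-5 - 4} = \frac{3}{-9} = 3 \left(- \frac{1}{9}\right) = - \frac{1}{3}$)
$N{\left(g \right)} = \frac{- \frac{1}{3} + g}{2 g}$ ($N{\left(g \right)} = \frac{g - \frac{1}{3}}{g + g} = \frac{- \frac{1}{3} + g}{2 g}$)
$\left(N{\left(162 \right)} + 4073\right) + d{\left(q{\left(12,5 \right)},57 \right)} = \left(\frac{-1 + 3 \cdot 162}{6 \cdot 162} + 4073\right) + 2 \cdot 5^{2} = \left(\frac{1}{6} \cdot \frac{1}{162} \left(-1 + 486\right) + 4073\right) + 2 \cdot 25 = \left(\frac{1}{6} \cdot \frac{1}{162} \cdot 485 + 4073\right) + 50 = \left(\frac{485}{972} + 4073\right) + 50 = \frac{3959441}{972} + 50 = \frac{4008041}{972}$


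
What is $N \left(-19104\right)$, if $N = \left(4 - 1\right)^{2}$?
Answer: $-171936$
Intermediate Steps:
$N = 9$ ($N = 3^{2} = 9$)
$N \left(-19104\right) = 9 \left(-19104\right) = -171936$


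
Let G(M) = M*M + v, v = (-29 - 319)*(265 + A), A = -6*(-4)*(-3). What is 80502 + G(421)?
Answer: 190579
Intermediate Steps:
A = -72 (A = 24*(-3) = -72)
v = -67164 (v = (-29 - 319)*(265 - 72) = -348*193 = -67164)
G(M) = -67164 + M**2 (G(M) = M*M - 67164 = M**2 - 67164 = -67164 + M**2)
80502 + G(421) = 80502 + (-67164 + 421**2) = 80502 + (-67164 + 177241) = 80502 + 110077 = 190579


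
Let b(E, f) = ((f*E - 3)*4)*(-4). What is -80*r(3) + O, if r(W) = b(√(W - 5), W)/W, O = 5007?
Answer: 3727 + 1280*I*√2 ≈ 3727.0 + 1810.2*I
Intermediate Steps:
b(E, f) = 48 - 16*E*f (b(E, f) = ((E*f - 3)*4)*(-4) = ((-3 + E*f)*4)*(-4) = (-12 + 4*E*f)*(-4) = 48 - 16*E*f)
r(W) = (48 - 16*W*√(-5 + W))/W (r(W) = (48 - 16*√(W - 5)*W)/W = (48 - 16*√(-5 + W)*W)/W = (48 - 16*W*√(-5 + W))/W)
-80*r(3) + O = -80*(-16*√(-5 + 3) + 48/3) + 5007 = -80*(-16*I*√2 + 48*(⅓)) + 5007 = -80*(-16*I*√2 + 16) + 5007 = -80*(16 - 16*I*√2) + 5007 = (-1280 + 1280*I*√2) + 5007 = 3727 + 1280*I*√2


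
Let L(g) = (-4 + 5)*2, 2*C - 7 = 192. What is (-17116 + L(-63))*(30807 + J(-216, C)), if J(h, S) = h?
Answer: -523534374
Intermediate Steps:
C = 199/2 (C = 7/2 + (½)*192 = 7/2 + 96 = 199/2 ≈ 99.500)
L(g) = 2 (L(g) = 1*2 = 2)
(-17116 + L(-63))*(30807 + J(-216, C)) = (-17116 + 2)*(30807 - 216) = -17114*30591 = -523534374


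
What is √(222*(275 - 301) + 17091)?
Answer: 7*√231 ≈ 106.39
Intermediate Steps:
√(222*(275 - 301) + 17091) = √(222*(-26) + 17091) = √(-5772 + 17091) = √11319 = 7*√231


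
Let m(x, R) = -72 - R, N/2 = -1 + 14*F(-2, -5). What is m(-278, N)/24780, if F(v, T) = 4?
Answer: -13/1770 ≈ -0.0073446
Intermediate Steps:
N = 110 (N = 2*(-1 + 14*4) = 2*(-1 + 56) = 2*55 = 110)
m(-278, N)/24780 = (-72 - 1*110)/24780 = (-72 - 110)*(1/24780) = -182*1/24780 = -13/1770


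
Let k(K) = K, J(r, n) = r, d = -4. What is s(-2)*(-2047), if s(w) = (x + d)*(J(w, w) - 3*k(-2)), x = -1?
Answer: 40940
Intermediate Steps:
s(w) = -30 - 5*w (s(w) = (-1 - 4)*(w - 3*(-2)) = -5*(w + 6) = -5*(6 + w) = -30 - 5*w)
s(-2)*(-2047) = (-30 - 5*(-2))*(-2047) = (-30 + 10)*(-2047) = -20*(-2047) = 40940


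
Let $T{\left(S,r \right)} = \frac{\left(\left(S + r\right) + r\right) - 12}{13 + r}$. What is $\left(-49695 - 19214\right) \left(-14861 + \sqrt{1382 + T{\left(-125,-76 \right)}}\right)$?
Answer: $1024056649 - \frac{68909 \sqrt{611485}}{21} \approx 1.0215 \cdot 10^{9}$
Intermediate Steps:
$T{\left(S,r \right)} = \frac{-12 + S + 2 r}{13 + r}$ ($T{\left(S,r \right)} = \frac{\left(S + 2 r\right) - 12}{13 + r} = \frac{-12 + S + 2 r}{13 + r}$)
$\left(-49695 - 19214\right) \left(-14861 + \sqrt{1382 + T{\left(-125,-76 \right)}}\right) = \left(-49695 - 19214\right) \left(-14861 + \sqrt{1382 + \frac{-12 - 125 + 2 \left(-76\right)}{13 - 76}}\right) = - 68909 \left(-14861 + \sqrt{1382 + \frac{-12 - 125 - 152}{-63}}\right) = - 68909 \left(-14861 + \sqrt{1382 - - \frac{289}{63}}\right) = - 68909 \left(-14861 + \sqrt{1382 + \frac{289}{63}}\right) = - 68909 \left(-14861 + \sqrt{\frac{87355}{63}}\right) = - 68909 \left(-14861 + \frac{\sqrt{611485}}{21}\right) = 1024056649 - \frac{68909 \sqrt{611485}}{21}$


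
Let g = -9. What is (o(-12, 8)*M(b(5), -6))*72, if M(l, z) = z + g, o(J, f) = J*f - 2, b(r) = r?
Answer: 105840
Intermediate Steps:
o(J, f) = -2 + J*f
M(l, z) = -9 + z (M(l, z) = z - 9 = -9 + z)
(o(-12, 8)*M(b(5), -6))*72 = ((-2 - 12*8)*(-9 - 6))*72 = ((-2 - 96)*(-15))*72 = -98*(-15)*72 = 1470*72 = 105840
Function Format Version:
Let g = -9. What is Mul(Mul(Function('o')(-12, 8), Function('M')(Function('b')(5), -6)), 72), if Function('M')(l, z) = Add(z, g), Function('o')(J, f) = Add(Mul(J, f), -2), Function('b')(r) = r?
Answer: 105840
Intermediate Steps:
Function('o')(J, f) = Add(-2, Mul(J, f))
Function('M')(l, z) = Add(-9, z) (Function('M')(l, z) = Add(z, -9) = Add(-9, z))
Mul(Mul(Function('o')(-12, 8), Function('M')(Function('b')(5), -6)), 72) = Mul(Mul(Add(-2, Mul(-12, 8)), Add(-9, -6)), 72) = Mul(Mul(Add(-2, -96), -15), 72) = Mul(Mul(-98, -15), 72) = Mul(1470, 72) = 105840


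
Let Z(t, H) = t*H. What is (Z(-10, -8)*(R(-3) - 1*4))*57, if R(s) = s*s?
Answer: 22800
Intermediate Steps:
R(s) = s**2
Z(t, H) = H*t
(Z(-10, -8)*(R(-3) - 1*4))*57 = ((-8*(-10))*((-3)**2 - 1*4))*57 = (80*(9 - 4))*57 = (80*5)*57 = 400*57 = 22800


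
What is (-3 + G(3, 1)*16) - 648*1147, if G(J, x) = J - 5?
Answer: -743291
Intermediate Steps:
G(J, x) = -5 + J
(-3 + G(3, 1)*16) - 648*1147 = (-3 + (-5 + 3)*16) - 648*1147 = (-3 - 2*16) - 743256 = (-3 - 32) - 743256 = -35 - 743256 = -743291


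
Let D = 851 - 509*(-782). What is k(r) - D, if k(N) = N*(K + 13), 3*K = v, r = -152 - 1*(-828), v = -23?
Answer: -1185851/3 ≈ -3.9528e+5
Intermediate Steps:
r = 676 (r = -152 + 828 = 676)
K = -23/3 (K = (⅓)*(-23) = -23/3 ≈ -7.6667)
k(N) = 16*N/3 (k(N) = N*(-23/3 + 13) = N*(16/3) = 16*N/3)
D = 398889 (D = 851 + 398038 = 398889)
k(r) - D = (16/3)*676 - 1*398889 = 10816/3 - 398889 = -1185851/3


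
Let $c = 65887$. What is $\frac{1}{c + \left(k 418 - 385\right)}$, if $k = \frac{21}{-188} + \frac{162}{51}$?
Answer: $\frac{1598}{106719351} \approx 1.4974 \cdot 10^{-5}$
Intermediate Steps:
$k = \frac{9795}{3196}$ ($k = 21 \left(- \frac{1}{188}\right) + 162 \cdot \frac{1}{51} = - \frac{21}{188} + \frac{54}{17} = \frac{9795}{3196} \approx 3.0648$)
$\frac{1}{c + \left(k 418 - 385\right)} = \frac{1}{65887 + \left(\frac{9795}{3196} \cdot 418 - 385\right)} = \frac{1}{65887 + \left(\frac{2047155}{1598} - 385\right)} = \frac{1}{65887 + \frac{1431925}{1598}} = \frac{1}{\frac{106719351}{1598}} = \frac{1598}{106719351}$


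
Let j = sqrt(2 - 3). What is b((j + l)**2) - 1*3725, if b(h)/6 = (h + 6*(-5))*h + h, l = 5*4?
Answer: 872455 + 184560*I ≈ 8.7246e+5 + 1.8456e+5*I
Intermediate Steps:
l = 20
j = I (j = sqrt(-1) = I ≈ 1.0*I)
b(h) = 6*h + 6*h*(-30 + h) (b(h) = 6*((h + 6*(-5))*h + h) = 6*((h - 30)*h + h) = 6*((-30 + h)*h + h) = 6*(h*(-30 + h) + h) = 6*(h + h*(-30 + h)) = 6*h + 6*h*(-30 + h))
b((j + l)**2) - 1*3725 = 6*(I + 20)**2*(-29 + (I + 20)**2) - 1*3725 = 6*(20 + I)**2*(-29 + (20 + I)**2) - 3725 = -3725 + 6*(20 + I)**2*(-29 + (20 + I)**2)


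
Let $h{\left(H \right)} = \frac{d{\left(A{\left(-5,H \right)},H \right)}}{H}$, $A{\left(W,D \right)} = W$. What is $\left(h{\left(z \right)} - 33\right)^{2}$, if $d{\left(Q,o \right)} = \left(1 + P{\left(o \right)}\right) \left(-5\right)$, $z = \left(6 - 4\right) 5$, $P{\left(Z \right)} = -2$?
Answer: $\frac{4225}{4} \approx 1056.3$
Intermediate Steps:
$z = 10$ ($z = 2 \cdot 5 = 10$)
$d{\left(Q,o \right)} = 5$ ($d{\left(Q,o \right)} = \left(1 - 2\right) \left(-5\right) = \left(-1\right) \left(-5\right) = 5$)
$h{\left(H \right)} = \frac{5}{H}$
$\left(h{\left(z \right)} - 33\right)^{2} = \left(\frac{5}{10} - 33\right)^{2} = \left(5 \cdot \frac{1}{10} - 33\right)^{2} = \left(\frac{1}{2} - 33\right)^{2} = \left(- \frac{65}{2}\right)^{2} = \frac{4225}{4}$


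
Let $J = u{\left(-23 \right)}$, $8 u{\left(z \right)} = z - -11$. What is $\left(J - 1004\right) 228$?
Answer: $-229254$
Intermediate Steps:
$u{\left(z \right)} = \frac{11}{8} + \frac{z}{8}$ ($u{\left(z \right)} = \frac{z - -11}{8} = \frac{z + 11}{8} = \frac{11 + z}{8} = \frac{11}{8} + \frac{z}{8}$)
$J = - \frac{3}{2}$ ($J = \frac{11}{8} + \frac{1}{8} \left(-23\right) = \frac{11}{8} - \frac{23}{8} = - \frac{3}{2} \approx -1.5$)
$\left(J - 1004\right) 228 = \left(- \frac{3}{2} - 1004\right) 228 = \left(- \frac{2011}{2}\right) 228 = -229254$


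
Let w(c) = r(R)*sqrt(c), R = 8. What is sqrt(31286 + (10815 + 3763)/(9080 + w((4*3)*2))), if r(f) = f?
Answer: sqrt(142045729 + 250288*sqrt(6))/(2*sqrt(1135 + 2*sqrt(6))) ≈ 176.88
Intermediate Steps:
w(c) = 8*sqrt(c)
sqrt(31286 + (10815 + 3763)/(9080 + w((4*3)*2))) = sqrt(31286 + (10815 + 3763)/(9080 + 8*sqrt((4*3)*2))) = sqrt(31286 + 14578/(9080 + 8*sqrt(12*2))) = sqrt(31286 + 14578/(9080 + 8*sqrt(24))) = sqrt(31286 + 14578/(9080 + 8*(2*sqrt(6)))) = sqrt(31286 + 14578/(9080 + 16*sqrt(6)))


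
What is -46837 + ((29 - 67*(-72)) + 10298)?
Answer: -31686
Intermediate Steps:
-46837 + ((29 - 67*(-72)) + 10298) = -46837 + ((29 + 4824) + 10298) = -46837 + (4853 + 10298) = -46837 + 15151 = -31686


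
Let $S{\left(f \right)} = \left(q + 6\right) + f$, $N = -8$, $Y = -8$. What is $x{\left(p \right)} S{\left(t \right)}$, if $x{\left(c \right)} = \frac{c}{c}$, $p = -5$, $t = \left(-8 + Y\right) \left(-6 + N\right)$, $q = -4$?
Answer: $226$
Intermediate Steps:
$t = 224$ ($t = \left(-8 - 8\right) \left(-6 - 8\right) = \left(-16\right) \left(-14\right) = 224$)
$S{\left(f \right)} = 2 + f$ ($S{\left(f \right)} = \left(-4 + 6\right) + f = 2 + f$)
$x{\left(c \right)} = 1$
$x{\left(p \right)} S{\left(t \right)} = 1 \left(2 + 224\right) = 1 \cdot 226 = 226$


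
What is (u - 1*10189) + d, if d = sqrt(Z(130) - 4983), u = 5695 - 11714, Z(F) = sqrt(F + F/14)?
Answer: -16208 + I*sqrt(244167 - 35*sqrt(273))/7 ≈ -16208.0 + 70.507*I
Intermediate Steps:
Z(F) = sqrt(210)*sqrt(F)/14 (Z(F) = sqrt(F + F*(1/14)) = sqrt(F + F/14) = sqrt(15*F/14) = sqrt(210)*sqrt(F)/14)
u = -6019
d = sqrt(-4983 + 5*sqrt(273)/7) (d = sqrt(sqrt(210)*sqrt(130)/14 - 4983) = sqrt(5*sqrt(273)/7 - 4983) = sqrt(-4983 + 5*sqrt(273)/7) ≈ 70.507*I)
(u - 1*10189) + d = (-6019 - 1*10189) + sqrt(-244167 + 35*sqrt(273))/7 = (-6019 - 10189) + sqrt(-244167 + 35*sqrt(273))/7 = -16208 + sqrt(-244167 + 35*sqrt(273))/7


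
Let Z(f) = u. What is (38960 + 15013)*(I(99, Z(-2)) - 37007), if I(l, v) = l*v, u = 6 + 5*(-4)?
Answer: -2072185389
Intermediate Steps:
u = -14 (u = 6 - 20 = -14)
Z(f) = -14
(38960 + 15013)*(I(99, Z(-2)) - 37007) = (38960 + 15013)*(99*(-14) - 37007) = 53973*(-1386 - 37007) = 53973*(-38393) = -2072185389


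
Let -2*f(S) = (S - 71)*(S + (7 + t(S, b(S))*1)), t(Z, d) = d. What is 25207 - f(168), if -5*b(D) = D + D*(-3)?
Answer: 369537/10 ≈ 36954.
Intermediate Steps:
b(D) = 2*D/5 (b(D) = -(D + D*(-3))/5 = -(D - 3*D)/5 = -(-2)*D/5 = 2*D/5)
f(S) = -(-71 + S)*(7 + 7*S/5)/2 (f(S) = -(S - 71)*(S + (7 + (2*S/5)*1))/2 = -(-71 + S)*(S + (7 + 2*S/5))/2 = -(-71 + S)*(7 + 7*S/5)/2)
25207 - f(168) = 25207 - (497/2 - 7/10*168² + (231/5)*168) = 25207 - (497/2 - 7/10*28224 + 38808/5) = 25207 - (497/2 - 98784/5 + 38808/5) = 25207 - 1*(-117467/10) = 25207 + 117467/10 = 369537/10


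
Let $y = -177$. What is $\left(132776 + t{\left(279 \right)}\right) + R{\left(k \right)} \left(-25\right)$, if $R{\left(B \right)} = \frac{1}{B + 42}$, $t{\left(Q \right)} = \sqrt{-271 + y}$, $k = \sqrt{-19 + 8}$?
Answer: $\frac{9427054}{71} + 8 i \sqrt{7} + \frac{i \sqrt{11}}{71} \approx 1.3278 \cdot 10^{5} + 21.213 i$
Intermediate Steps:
$k = i \sqrt{11}$ ($k = \sqrt{-11} = i \sqrt{11} \approx 3.3166 i$)
$t{\left(Q \right)} = 8 i \sqrt{7}$ ($t{\left(Q \right)} = \sqrt{-271 - 177} = \sqrt{-448} = 8 i \sqrt{7}$)
$R{\left(B \right)} = \frac{1}{42 + B}$
$\left(132776 + t{\left(279 \right)}\right) + R{\left(k \right)} \left(-25\right) = \left(132776 + 8 i \sqrt{7}\right) + \frac{1}{42 + i \sqrt{11}} \left(-25\right) = \left(132776 + 8 i \sqrt{7}\right) - \frac{25}{42 + i \sqrt{11}} = 132776 - \frac{25}{42 + i \sqrt{11}} + 8 i \sqrt{7}$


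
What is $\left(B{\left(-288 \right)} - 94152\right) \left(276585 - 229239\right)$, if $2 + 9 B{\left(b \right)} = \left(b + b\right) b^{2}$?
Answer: $- \frac{767369985148}{3} \approx -2.5579 \cdot 10^{11}$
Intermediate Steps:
$B{\left(b \right)} = - \frac{2}{9} + \frac{2 b^{3}}{9}$ ($B{\left(b \right)} = - \frac{2}{9} + \frac{\left(b + b\right) b^{2}}{9} = - \frac{2}{9} + \frac{2 b b^{2}}{9} = - \frac{2}{9} + \frac{2 b^{3}}{9}$)
$\left(B{\left(-288 \right)} - 94152\right) \left(276585 - 229239\right) = \left(\left(- \frac{2}{9} + \frac{2 \left(-288\right)^{3}}{9}\right) - 94152\right) \left(276585 - 229239\right) = \left(\left(- \frac{2}{9} + \frac{2}{9} \left(-23887872\right)\right) - 94152\right) 47346 = \left(\left(- \frac{2}{9} - 5308416\right) - 94152\right) 47346 = \left(- \frac{47775746}{9} - 94152\right) 47346 = \left(- \frac{48623114}{9}\right) 47346 = - \frac{767369985148}{3}$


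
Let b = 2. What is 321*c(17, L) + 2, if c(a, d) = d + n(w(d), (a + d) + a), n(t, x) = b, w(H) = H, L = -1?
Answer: 323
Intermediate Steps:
n(t, x) = 2
c(a, d) = 2 + d (c(a, d) = d + 2 = 2 + d)
321*c(17, L) + 2 = 321*(2 - 1) + 2 = 321*1 + 2 = 321 + 2 = 323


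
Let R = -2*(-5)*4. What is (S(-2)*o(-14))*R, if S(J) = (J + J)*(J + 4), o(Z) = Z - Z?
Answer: 0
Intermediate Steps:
o(Z) = 0
S(J) = 2*J*(4 + J) (S(J) = (2*J)*(4 + J) = 2*J*(4 + J))
R = 40 (R = 10*4 = 40)
(S(-2)*o(-14))*R = ((2*(-2)*(4 - 2))*0)*40 = ((2*(-2)*2)*0)*40 = -8*0*40 = 0*40 = 0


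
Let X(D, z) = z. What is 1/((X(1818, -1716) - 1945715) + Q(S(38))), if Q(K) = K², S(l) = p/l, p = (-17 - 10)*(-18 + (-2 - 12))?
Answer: -361/702835967 ≈ -5.1363e-7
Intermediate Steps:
p = 864 (p = -27*(-18 - 14) = -27*(-32) = 864)
S(l) = 864/l
1/((X(1818, -1716) - 1945715) + Q(S(38))) = 1/((-1716 - 1945715) + (864/38)²) = 1/(-1947431 + (864*(1/38))²) = 1/(-1947431 + (432/19)²) = 1/(-1947431 + 186624/361) = 1/(-702835967/361) = -361/702835967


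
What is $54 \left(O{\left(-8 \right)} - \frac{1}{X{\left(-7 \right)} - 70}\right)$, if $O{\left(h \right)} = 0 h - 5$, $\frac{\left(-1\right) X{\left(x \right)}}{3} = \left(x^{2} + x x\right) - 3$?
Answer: $- \frac{95796}{355} \approx -269.85$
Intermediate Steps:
$X{\left(x \right)} = 9 - 6 x^{2}$ ($X{\left(x \right)} = - 3 \left(\left(x^{2} + x x\right) - 3\right) = - 3 \left(\left(x^{2} + x^{2}\right) - 3\right) = - 3 \left(2 x^{2} - 3\right) = - 3 \left(-3 + 2 x^{2}\right) = 9 - 6 x^{2}$)
$O{\left(h \right)} = -5$ ($O{\left(h \right)} = 0 - 5 = -5$)
$54 \left(O{\left(-8 \right)} - \frac{1}{X{\left(-7 \right)} - 70}\right) = 54 \left(-5 - \frac{1}{\left(9 - 6 \left(-7\right)^{2}\right) - 70}\right) = 54 \left(-5 - \frac{1}{\left(9 - 294\right) - 70}\right) = 54 \left(-5 - \frac{1}{-285 - 70}\right) = 54 \left(-5 - \frac{1}{-355}\right) = 54 \left(-5 - - \frac{1}{355}\right) = 54 \left(-5 + \frac{1}{355}\right) = 54 \left(- \frac{1774}{355}\right) = - \frac{95796}{355}$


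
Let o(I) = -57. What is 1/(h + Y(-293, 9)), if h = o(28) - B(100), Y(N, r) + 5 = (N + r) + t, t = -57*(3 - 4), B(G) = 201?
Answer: -1/490 ≈ -0.0020408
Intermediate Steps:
t = 57 (t = -57*(-1) = 57)
Y(N, r) = 52 + N + r (Y(N, r) = -5 + ((N + r) + 57) = -5 + (57 + N + r) = 52 + N + r)
h = -258 (h = -57 - 1*201 = -57 - 201 = -258)
1/(h + Y(-293, 9)) = 1/(-258 + (52 - 293 + 9)) = 1/(-258 - 232) = 1/(-490) = -1/490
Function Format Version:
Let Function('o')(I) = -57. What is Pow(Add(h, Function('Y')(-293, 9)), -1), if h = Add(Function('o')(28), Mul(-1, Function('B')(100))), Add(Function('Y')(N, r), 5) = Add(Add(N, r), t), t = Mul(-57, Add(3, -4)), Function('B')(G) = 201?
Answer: Rational(-1, 490) ≈ -0.0020408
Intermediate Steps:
t = 57 (t = Mul(-57, -1) = 57)
Function('Y')(N, r) = Add(52, N, r) (Function('Y')(N, r) = Add(-5, Add(Add(N, r), 57)) = Add(-5, Add(57, N, r)) = Add(52, N, r))
h = -258 (h = Add(-57, Mul(-1, 201)) = Add(-57, -201) = -258)
Pow(Add(h, Function('Y')(-293, 9)), -1) = Pow(Add(-258, Add(52, -293, 9)), -1) = Pow(Add(-258, -232), -1) = Pow(-490, -1) = Rational(-1, 490)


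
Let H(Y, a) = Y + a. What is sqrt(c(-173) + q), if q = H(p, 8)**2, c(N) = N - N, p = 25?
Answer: 33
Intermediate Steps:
c(N) = 0
q = 1089 (q = (25 + 8)**2 = 33**2 = 1089)
sqrt(c(-173) + q) = sqrt(0 + 1089) = sqrt(1089) = 33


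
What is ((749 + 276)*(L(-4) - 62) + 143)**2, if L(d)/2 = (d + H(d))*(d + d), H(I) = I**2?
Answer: 67707682849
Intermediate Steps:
L(d) = 4*d*(d + d**2) (L(d) = 2*((d + d**2)*(d + d)) = 2*((d + d**2)*(2*d)) = 2*(2*d*(d + d**2)) = 4*d*(d + d**2))
((749 + 276)*(L(-4) - 62) + 143)**2 = ((749 + 276)*(4*(-4)**2*(1 - 4) - 62) + 143)**2 = (1025*(4*16*(-3) - 62) + 143)**2 = (1025*(-192 - 62) + 143)**2 = (1025*(-254) + 143)**2 = (-260350 + 143)**2 = (-260207)**2 = 67707682849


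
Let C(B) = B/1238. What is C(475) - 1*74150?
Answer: -91797225/1238 ≈ -74150.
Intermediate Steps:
C(B) = B/1238 (C(B) = B*(1/1238) = B/1238)
C(475) - 1*74150 = (1/1238)*475 - 1*74150 = 475/1238 - 74150 = -91797225/1238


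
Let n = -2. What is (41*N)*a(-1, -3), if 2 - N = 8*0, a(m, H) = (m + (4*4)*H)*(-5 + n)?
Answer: 28126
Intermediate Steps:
a(m, H) = -112*H - 7*m (a(m, H) = (m + (4*4)*H)*(-5 - 2) = (m + 16*H)*(-7) = -112*H - 7*m)
N = 2 (N = 2 - 8*0 = 2 - 1*0 = 2 + 0 = 2)
(41*N)*a(-1, -3) = (41*2)*(-112*(-3) - 7*(-1)) = 82*(336 + 7) = 82*343 = 28126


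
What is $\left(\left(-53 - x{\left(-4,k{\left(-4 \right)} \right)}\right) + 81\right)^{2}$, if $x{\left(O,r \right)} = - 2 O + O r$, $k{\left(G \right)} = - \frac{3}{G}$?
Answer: $529$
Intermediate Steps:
$\left(\left(-53 - x{\left(-4,k{\left(-4 \right)} \right)}\right) + 81\right)^{2} = \left(\left(-53 - - 4 \left(-2 - \frac{3}{-4}\right)\right) + 81\right)^{2} = \left(\left(-53 - - 4 \left(-2 - - \frac{3}{4}\right)\right) + 81\right)^{2} = \left(\left(-53 - - 4 \left(-2 + \frac{3}{4}\right)\right) + 81\right)^{2} = \left(\left(-53 - \left(-4\right) \left(- \frac{5}{4}\right)\right) + 81\right)^{2} = \left(\left(-53 - 5\right) + 81\right)^{2} = \left(-58 + 81\right)^{2} = 23^{2} = 529$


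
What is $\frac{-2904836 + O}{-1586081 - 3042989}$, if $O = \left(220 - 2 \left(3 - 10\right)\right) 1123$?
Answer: $\frac{1321027}{2314535} \approx 0.57075$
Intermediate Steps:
$O = 262782$ ($O = \left(220 - -14\right) 1123 = \left(220 + 14\right) 1123 = 234 \cdot 1123 = 262782$)
$\frac{-2904836 + O}{-1586081 - 3042989} = \frac{-2904836 + 262782}{-1586081 - 3042989} = - \frac{2642054}{-4629070} = \left(-2642054\right) \left(- \frac{1}{4629070}\right) = \frac{1321027}{2314535}$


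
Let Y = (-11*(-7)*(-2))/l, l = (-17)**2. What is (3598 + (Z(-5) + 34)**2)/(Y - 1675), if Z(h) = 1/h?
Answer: -34249679/12105725 ≈ -2.8292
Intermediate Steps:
l = 289
Y = -154/289 (Y = (-11*(-7)*(-2))/289 = (77*(-2))*(1/289) = -154*1/289 = -154/289 ≈ -0.53287)
(3598 + (Z(-5) + 34)**2)/(Y - 1675) = (3598 + (1/(-5) + 34)**2)/(-154/289 - 1675) = (3598 + (-1/5 + 34)**2)/(-484229/289) = (3598 + (169/5)**2)*(-289/484229) = (3598 + 28561/25)*(-289/484229) = (118511/25)*(-289/484229) = -34249679/12105725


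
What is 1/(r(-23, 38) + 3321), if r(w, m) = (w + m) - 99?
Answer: 1/3237 ≈ 0.00030893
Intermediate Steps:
r(w, m) = -99 + m + w (r(w, m) = (m + w) - 99 = -99 + m + w)
1/(r(-23, 38) + 3321) = 1/((-99 + 38 - 23) + 3321) = 1/(-84 + 3321) = 1/3237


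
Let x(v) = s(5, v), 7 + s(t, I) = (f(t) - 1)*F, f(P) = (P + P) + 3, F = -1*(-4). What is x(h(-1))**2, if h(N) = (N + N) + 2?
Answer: 1681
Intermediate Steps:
F = 4
f(P) = 3 + 2*P (f(P) = 2*P + 3 = 3 + 2*P)
h(N) = 2 + 2*N (h(N) = 2*N + 2 = 2 + 2*N)
s(t, I) = 1 + 8*t (s(t, I) = -7 + ((3 + 2*t) - 1)*4 = -7 + (2 + 2*t)*4 = -7 + (8 + 8*t) = 1 + 8*t)
x(v) = 41 (x(v) = 1 + 8*5 = 1 + 40 = 41)
x(h(-1))**2 = 41**2 = 1681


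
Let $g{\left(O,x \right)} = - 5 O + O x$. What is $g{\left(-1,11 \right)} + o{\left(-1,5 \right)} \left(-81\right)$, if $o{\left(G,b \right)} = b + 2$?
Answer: $-573$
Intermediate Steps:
$o{\left(G,b \right)} = 2 + b$
$g{\left(-1,11 \right)} + o{\left(-1,5 \right)} \left(-81\right) = - (-5 + 11) + \left(2 + 5\right) \left(-81\right) = \left(-1\right) 6 + 7 \left(-81\right) = -6 - 567 = -573$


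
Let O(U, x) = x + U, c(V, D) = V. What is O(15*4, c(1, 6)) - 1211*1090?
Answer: -1319929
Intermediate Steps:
O(U, x) = U + x
O(15*4, c(1, 6)) - 1211*1090 = (15*4 + 1) - 1211*1090 = (60 + 1) - 1319990 = 61 - 1319990 = -1319929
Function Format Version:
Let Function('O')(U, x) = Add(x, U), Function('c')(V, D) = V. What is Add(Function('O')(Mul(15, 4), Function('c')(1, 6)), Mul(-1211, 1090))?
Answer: -1319929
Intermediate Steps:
Function('O')(U, x) = Add(U, x)
Add(Function('O')(Mul(15, 4), Function('c')(1, 6)), Mul(-1211, 1090)) = Add(Add(Mul(15, 4), 1), Mul(-1211, 1090)) = Add(Add(60, 1), -1319990) = Add(61, -1319990) = -1319929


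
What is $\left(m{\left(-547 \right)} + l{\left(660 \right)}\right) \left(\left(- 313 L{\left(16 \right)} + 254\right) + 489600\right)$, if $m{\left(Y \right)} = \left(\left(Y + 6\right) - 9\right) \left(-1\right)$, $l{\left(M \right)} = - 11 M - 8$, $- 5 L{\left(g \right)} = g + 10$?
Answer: $- \frac{16508866944}{5} \approx -3.3018 \cdot 10^{9}$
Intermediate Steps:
$L{\left(g \right)} = -2 - \frac{g}{5}$ ($L{\left(g \right)} = - \frac{g + 10}{5} = - \frac{10 + g}{5} = -2 - \frac{g}{5}$)
$l{\left(M \right)} = -8 - 11 M$
$m{\left(Y \right)} = 3 - Y$ ($m{\left(Y \right)} = \left(\left(6 + Y\right) - 9\right) \left(-1\right) = \left(-3 + Y\right) \left(-1\right) = 3 - Y$)
$\left(m{\left(-547 \right)} + l{\left(660 \right)}\right) \left(\left(- 313 L{\left(16 \right)} + 254\right) + 489600\right) = \left(\left(3 - -547\right) - 7268\right) \left(\left(- 313 \left(-2 - \frac{16}{5}\right) + 254\right) + 489600\right) = \left(\left(3 + 547\right) - 7268\right) \left(\left(- 313 \left(-2 - \frac{16}{5}\right) + 254\right) + 489600\right) = \left(550 - 7268\right) \left(\left(\left(-313\right) \left(- \frac{26}{5}\right) + 254\right) + 489600\right) = - 6718 \left(\left(\frac{8138}{5} + 254\right) + 489600\right) = - 6718 \left(\frac{9408}{5} + 489600\right) = \left(-6718\right) \frac{2457408}{5} = - \frac{16508866944}{5}$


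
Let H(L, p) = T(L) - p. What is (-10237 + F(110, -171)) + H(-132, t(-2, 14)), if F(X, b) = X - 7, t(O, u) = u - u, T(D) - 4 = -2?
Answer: -10132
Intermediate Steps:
T(D) = 2 (T(D) = 4 - 2 = 2)
t(O, u) = 0
F(X, b) = -7 + X
H(L, p) = 2 - p
(-10237 + F(110, -171)) + H(-132, t(-2, 14)) = (-10237 + (-7 + 110)) + (2 - 1*0) = (-10237 + 103) + (2 + 0) = -10134 + 2 = -10132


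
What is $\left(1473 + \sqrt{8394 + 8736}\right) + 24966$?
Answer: $26439 + \sqrt{17130} \approx 26570.0$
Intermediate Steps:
$\left(1473 + \sqrt{8394 + 8736}\right) + 24966 = \left(1473 + \sqrt{17130}\right) + 24966 = 26439 + \sqrt{17130}$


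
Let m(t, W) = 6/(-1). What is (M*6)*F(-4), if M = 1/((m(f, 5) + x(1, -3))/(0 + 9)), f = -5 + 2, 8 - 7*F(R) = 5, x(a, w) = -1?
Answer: -162/49 ≈ -3.3061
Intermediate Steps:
F(R) = 3/7 (F(R) = 8/7 - 1/7*5 = 8/7 - 5/7 = 3/7)
f = -3
m(t, W) = -6 (m(t, W) = 6*(-1) = -6)
M = -9/7 (M = 1/((-6 - 1)/(0 + 9)) = 1/(-7/9) = -9/7 ≈ -1.2857)
(M*6)*F(-4) = -9/7*6*(3/7) = -54/7*3/7 = -162/49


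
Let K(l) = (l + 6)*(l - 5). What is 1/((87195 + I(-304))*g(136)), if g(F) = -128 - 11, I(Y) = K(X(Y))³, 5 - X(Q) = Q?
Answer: -1/122058270653784105 ≈ -8.1928e-18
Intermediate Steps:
X(Q) = 5 - Q
K(l) = (-5 + l)*(6 + l) (K(l) = (6 + l)*(-5 + l) = (-5 + l)*(6 + l))
I(Y) = (-25 + (5 - Y)² - Y)³ (I(Y) = (-30 + (5 - Y) + (5 - Y)²)³ = (-25 + (5 - Y)² - Y)³)
g(F) = -139
1/((87195 + I(-304))*g(136)) = 1/(87195 - (25 - 304 - (-5 - 304)²)³*(-139)) = -1/139/(87195 - (25 - 304 - 1*(-309)²)³) = -1/139/(87195 - (25 - 304 - 1*95481)³) = -1/139/(87195 - (25 - 304 - 95481)³) = -1/139/(87195 - 1*(-95760)³) = -1/139/(87195 - 1*(-878117054976000)) = -1/139/(87195 + 878117054976000) = -1/139/878117055063195 = (1/878117055063195)*(-1/139) = -1/122058270653784105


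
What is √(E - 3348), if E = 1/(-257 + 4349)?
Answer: I*√14015115345/2046 ≈ 57.862*I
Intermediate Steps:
E = 1/4092 ≈ 0.00024438
√(E - 3348) = √(1/4092 - 3348) = √(-13700015/4092) = I*√14015115345/2046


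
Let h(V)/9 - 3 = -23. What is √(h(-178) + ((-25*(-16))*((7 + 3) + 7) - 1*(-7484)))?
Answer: 2*√3526 ≈ 118.76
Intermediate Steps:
h(V) = -180 (h(V) = 27 + 9*(-23) = 27 - 207 = -180)
√(h(-178) + ((-25*(-16))*((7 + 3) + 7) - 1*(-7484))) = √(-180 + ((-25*(-16))*((7 + 3) + 7) - 1*(-7484))) = √(-180 + (400*(10 + 7) + 7484)) = √(-180 + (400*17 + 7484)) = √(-180 + (6800 + 7484)) = √(-180 + 14284) = √14104 = 2*√3526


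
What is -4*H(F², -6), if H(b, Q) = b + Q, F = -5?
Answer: -76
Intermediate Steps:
H(b, Q) = Q + b
-4*H(F², -6) = -4*(-6 + (-5)²) = -4*(-6 + 25) = -4*19 = -76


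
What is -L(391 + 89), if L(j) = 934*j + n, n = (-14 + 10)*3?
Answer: -448308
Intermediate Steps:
n = -12 (n = -4*3 = -12)
L(j) = -12 + 934*j (L(j) = 934*j - 12 = -12 + 934*j)
-L(391 + 89) = -(-12 + 934*(391 + 89)) = -(-12 + 934*480) = -(-12 + 448320) = -1*448308 = -448308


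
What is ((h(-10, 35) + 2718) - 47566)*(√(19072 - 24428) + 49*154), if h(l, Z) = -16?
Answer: -338543744 - 89728*I*√1339 ≈ -3.3854e+8 - 3.2834e+6*I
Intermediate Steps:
((h(-10, 35) + 2718) - 47566)*(√(19072 - 24428) + 49*154) = ((-16 + 2718) - 47566)*(√(19072 - 24428) + 49*154) = (2702 - 47566)*(√(-5356) + 7546) = -44864*(2*I*√1339 + 7546) = -44864*(7546 + 2*I*√1339) = -338543744 - 89728*I*√1339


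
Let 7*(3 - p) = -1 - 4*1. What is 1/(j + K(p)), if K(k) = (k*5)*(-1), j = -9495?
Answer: -7/66595 ≈ -0.00010511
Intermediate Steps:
p = 26/7 (p = 3 - (-1 - 4*1)/7 = 3 - (-1 - 4)/7 = 3 - ⅐*(-5) = 3 + 5/7 = 26/7 ≈ 3.7143)
K(k) = -5*k (K(k) = (5*k)*(-1) = -5*k)
1/(j + K(p)) = 1/(-9495 - 5*26/7) = 1/(-9495 - 130/7) = 1/(-66595/7) = -7/66595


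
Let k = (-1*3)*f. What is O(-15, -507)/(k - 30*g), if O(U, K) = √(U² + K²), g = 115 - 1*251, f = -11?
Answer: √28586/1371 ≈ 0.12332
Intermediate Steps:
k = 33 (k = -1*3*(-11) = -3*(-11) = 33)
g = -136 (g = 115 - 251 = -136)
O(U, K) = √(K² + U²)
O(-15, -507)/(k - 30*g) = √((-507)² + (-15)²)/(33 - 30*(-136)) = √(257049 + 225)/(33 + 4080) = √257274/4113 = (3*√28586)*(1/4113) = √28586/1371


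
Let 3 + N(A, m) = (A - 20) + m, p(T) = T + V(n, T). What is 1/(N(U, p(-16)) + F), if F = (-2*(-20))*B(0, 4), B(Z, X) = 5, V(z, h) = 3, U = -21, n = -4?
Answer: 1/143 ≈ 0.0069930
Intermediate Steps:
p(T) = 3 + T (p(T) = T + 3 = 3 + T)
N(A, m) = -23 + A + m (N(A, m) = -3 + ((A - 20) + m) = -3 + ((-20 + A) + m) = -3 + (-20 + A + m) = -23 + A + m)
F = 200 (F = -2*(-20)*5 = 40*5 = 200)
1/(N(U, p(-16)) + F) = 1/((-23 - 21 + (3 - 16)) + 200) = 1/((-23 - 21 - 13) + 200) = 1/(-57 + 200) = 1/143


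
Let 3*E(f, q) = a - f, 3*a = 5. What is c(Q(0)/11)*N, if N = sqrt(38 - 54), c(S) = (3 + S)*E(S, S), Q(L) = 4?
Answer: 6364*I/1089 ≈ 5.8439*I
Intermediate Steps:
a = 5/3 (a = (1/3)*5 = 5/3 ≈ 1.6667)
E(f, q) = 5/9 - f/3 (E(f, q) = (5/3 - f)/3 = 5/9 - f/3)
c(S) = (3 + S)*(5/9 - S/3)
N = 4*I (N = sqrt(-16) = 4*I ≈ 4.0*I)
c(Q(0)/11)*N = (-(-5 + 3*(4/11))*(3 + 4/11)/9)*(4*I) = (-1/9*(-5 + 12/11)*37/11)*(4*I) = (-1/9*(-43/11)*37/11)*(4*I) = 1591*(4*I)/1089 = 6364*I/1089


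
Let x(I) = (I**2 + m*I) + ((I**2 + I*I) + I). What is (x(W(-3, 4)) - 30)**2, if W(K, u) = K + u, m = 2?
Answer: 576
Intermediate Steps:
x(I) = 3*I + 3*I**2 (x(I) = (I**2 + 2*I) + ((I**2 + I*I) + I) = (I**2 + 2*I) + ((I**2 + I**2) + I) = (I**2 + 2*I) + (2*I**2 + I) = (I**2 + 2*I) + (I + 2*I**2) = 3*I + 3*I**2)
(x(W(-3, 4)) - 30)**2 = (3*(-3 + 4)*(1 + (-3 + 4)) - 30)**2 = (3*1*(1 + 1) - 30)**2 = (3*1*2 - 30)**2 = (6 - 30)**2 = (-24)**2 = 576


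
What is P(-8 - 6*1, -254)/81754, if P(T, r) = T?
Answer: -7/40877 ≈ -0.00017125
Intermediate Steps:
P(-8 - 6*1, -254)/81754 = (-8 - 6*1)/81754 = (-8 - 6)*(1/81754) = -14*1/81754 = -7/40877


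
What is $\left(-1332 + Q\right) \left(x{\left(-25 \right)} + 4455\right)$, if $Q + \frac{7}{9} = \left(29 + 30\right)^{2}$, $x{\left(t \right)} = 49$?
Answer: $\frac{87080336}{9} \approx 9.6756 \cdot 10^{6}$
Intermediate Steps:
$Q = \frac{31322}{9}$ ($Q = - \frac{7}{9} + \left(29 + 30\right)^{2} = - \frac{7}{9} + 59^{2} = - \frac{7}{9} + 3481 = \frac{31322}{9} \approx 3480.2$)
$\left(-1332 + Q\right) \left(x{\left(-25 \right)} + 4455\right) = \left(-1332 + \frac{31322}{9}\right) \left(49 + 4455\right) = \frac{19334}{9} \cdot 4504 = \frac{87080336}{9}$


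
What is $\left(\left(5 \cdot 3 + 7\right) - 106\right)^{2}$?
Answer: $7056$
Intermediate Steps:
$\left(\left(5 \cdot 3 + 7\right) - 106\right)^{2} = \left(\left(15 + 7\right) - 106\right)^{2} = \left(22 - 106\right)^{2} = \left(-84\right)^{2} = 7056$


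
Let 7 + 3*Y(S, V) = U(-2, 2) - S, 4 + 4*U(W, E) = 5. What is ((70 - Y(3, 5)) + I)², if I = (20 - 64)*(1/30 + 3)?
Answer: 13053769/3600 ≈ 3626.0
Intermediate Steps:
U(W, E) = ¼ (U(W, E) = -1 + (¼)*5 = -1 + 5/4 = ¼)
Y(S, V) = -9/4 - S/3 (Y(S, V) = -7/3 + (¼ - S)/3 = -7/3 + (1/12 - S/3) = -9/4 - S/3)
I = -2002/15 (I = -44*(1/30 + 3) = -44*91/30 = -2002/15 ≈ -133.47)
((70 - Y(3, 5)) + I)² = ((70 - (-9/4 - ⅓*3)) - 2002/15)² = ((70 - (-9/4 - 1)) - 2002/15)² = ((70 - 1*(-13/4)) - 2002/15)² = ((70 + 13/4) - 2002/15)² = (293/4 - 2002/15)² = (-3613/60)² = 13053769/3600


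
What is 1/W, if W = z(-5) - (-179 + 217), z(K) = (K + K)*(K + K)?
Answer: 1/62 ≈ 0.016129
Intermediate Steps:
z(K) = 4*K**2 (z(K) = (2*K)*(2*K) = 4*K**2)
W = 62 (W = 4*(-5)**2 - (-179 + 217) = 4*25 - 1*38 = 100 - 38 = 62)
1/W = 1/62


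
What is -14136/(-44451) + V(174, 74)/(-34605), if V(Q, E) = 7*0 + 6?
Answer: 18107762/56971365 ≈ 0.31784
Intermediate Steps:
V(Q, E) = 6 (V(Q, E) = 0 + 6 = 6)
-14136/(-44451) + V(174, 74)/(-34605) = -14136/(-44451) + 6/(-34605) = -14136*(-1/44451) + 6*(-1/34605) = 4712/14817 - 2/11535 = 18107762/56971365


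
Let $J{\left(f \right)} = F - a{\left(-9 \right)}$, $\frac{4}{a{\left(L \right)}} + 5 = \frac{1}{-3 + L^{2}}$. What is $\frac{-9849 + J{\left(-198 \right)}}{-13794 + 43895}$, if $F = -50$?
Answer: $- \frac{3850399}{11709289} \approx -0.32883$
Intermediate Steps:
$a{\left(L \right)} = \frac{4}{-5 + \frac{1}{-3 + L^{2}}}$
$J{\left(f \right)} = - \frac{19138}{389}$ ($J{\left(f \right)} = -50 - \frac{4 \left(3 - \left(-9\right)^{2}\right)}{-16 + 5 \left(-9\right)^{2}} = -50 - \frac{4 \left(3 - 81\right)}{-16 + 5 \cdot 81} = -50 - \frac{4 \left(3 - 81\right)}{-16 + 405} = -50 - 4 \cdot \frac{1}{389} \left(-78\right) = -50 - - \frac{312}{389} = -50 + \frac{312}{389} = - \frac{19138}{389}$)
$\frac{-9849 + J{\left(-198 \right)}}{-13794 + 43895} = \frac{-9849 - \frac{19138}{389}}{-13794 + 43895} = - \frac{3850399}{389 \cdot 30101} = \left(- \frac{3850399}{389}\right) \frac{1}{30101} = - \frac{3850399}{11709289}$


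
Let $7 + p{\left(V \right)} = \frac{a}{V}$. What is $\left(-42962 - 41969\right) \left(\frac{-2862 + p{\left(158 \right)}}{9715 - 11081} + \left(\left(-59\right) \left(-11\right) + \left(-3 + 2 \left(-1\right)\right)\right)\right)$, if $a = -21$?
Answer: $- \frac{11843335362705}{215828} \approx -5.4874 \cdot 10^{7}$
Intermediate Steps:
$p{\left(V \right)} = -7 - \frac{21}{V}$
$\left(-42962 - 41969\right) \left(\frac{-2862 + p{\left(158 \right)}}{9715 - 11081} + \left(\left(-59\right) \left(-11\right) + \left(-3 + 2 \left(-1\right)\right)\right)\right) = \left(-42962 - 41969\right) \left(\frac{-2862 - \left(7 + \frac{21}{158}\right)}{9715 - 11081} + \left(\left(-59\right) \left(-11\right) + \left(-3 + 2 \left(-1\right)\right)\right)\right) = - 84931 \left(\frac{-2862 - \frac{1127}{158}}{-1366} + \left(649 - 5\right)\right) = - 84931 \left(\left(-2862 - \frac{1127}{158}\right) \left(- \frac{1}{1366}\right) + \left(649 - 5\right)\right) = - 84931 \left(\left(-2862 - \frac{1127}{158}\right) \left(- \frac{1}{1366}\right) + 644\right) = - 84931 \left(\left(- \frac{453323}{158}\right) \left(- \frac{1}{1366}\right) + 644\right) = - 84931 \left(\frac{453323}{215828} + 644\right) = \left(-84931\right) \frac{139446555}{215828} = - \frac{11843335362705}{215828}$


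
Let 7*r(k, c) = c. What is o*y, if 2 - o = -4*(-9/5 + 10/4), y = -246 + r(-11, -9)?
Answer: -41544/35 ≈ -1187.0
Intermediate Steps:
r(k, c) = c/7
y = -1731/7 (y = -246 + (⅐)*(-9) = -246 - 9/7 = -1731/7 ≈ -247.29)
o = 24/5 (o = 2 - (-4)*(-9/5 + 10/4) = 2 - (-4)*(-9*⅕ + 10*(¼)) = 2 - (-4)*(-9/5 + 5/2) = 2 - (-4)*7/10 = 2 - 1*(-14/5) = 2 + 14/5 = 24/5 ≈ 4.8000)
o*y = (24/5)*(-1731/7) = -41544/35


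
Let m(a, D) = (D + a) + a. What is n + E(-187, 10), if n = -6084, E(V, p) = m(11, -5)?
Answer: -6067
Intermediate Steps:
m(a, D) = D + 2*a
E(V, p) = 17 (E(V, p) = -5 + 2*11 = -5 + 22 = 17)
n + E(-187, 10) = -6084 + 17 = -6067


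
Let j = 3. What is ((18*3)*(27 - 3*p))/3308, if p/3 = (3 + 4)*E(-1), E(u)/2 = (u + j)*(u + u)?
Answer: 14337/1654 ≈ 8.6681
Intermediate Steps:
E(u) = 4*u*(3 + u) (E(u) = 2*((u + 3)*(u + u)) = 2*((3 + u)*(2*u)) = 2*(2*u*(3 + u)) = 4*u*(3 + u))
p = -168 (p = 3*((3 + 4)*(4*(-1)*(3 - 1))) = 3*(7*(4*(-1)*2)) = 3*(7*(-8)) = 3*(-56) = -168)
((18*3)*(27 - 3*p))/3308 = ((18*3)*(27 - 3*(-168)))/3308 = (54*(27 + 504))*(1/3308) = (54*531)*(1/3308) = 28674*(1/3308) = 14337/1654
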